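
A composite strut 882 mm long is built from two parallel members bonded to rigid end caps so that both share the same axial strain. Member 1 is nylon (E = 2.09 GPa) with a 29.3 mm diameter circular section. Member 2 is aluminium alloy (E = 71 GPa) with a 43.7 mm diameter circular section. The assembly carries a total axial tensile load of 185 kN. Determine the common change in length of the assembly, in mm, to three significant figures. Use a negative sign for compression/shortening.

1.51 mm

A_1 = 674.3 mm².
A_2 = 1500 mm².
Equal strain + equilibrium ⇒ each member carries load in proportion to AE: A₁E₁ = 1409000 N, A₂E₂ = 106500000 N, ΣAE = 107900000 N.
δ = PL/ΣAE = 185000·882/107900000 = 1.512 mm.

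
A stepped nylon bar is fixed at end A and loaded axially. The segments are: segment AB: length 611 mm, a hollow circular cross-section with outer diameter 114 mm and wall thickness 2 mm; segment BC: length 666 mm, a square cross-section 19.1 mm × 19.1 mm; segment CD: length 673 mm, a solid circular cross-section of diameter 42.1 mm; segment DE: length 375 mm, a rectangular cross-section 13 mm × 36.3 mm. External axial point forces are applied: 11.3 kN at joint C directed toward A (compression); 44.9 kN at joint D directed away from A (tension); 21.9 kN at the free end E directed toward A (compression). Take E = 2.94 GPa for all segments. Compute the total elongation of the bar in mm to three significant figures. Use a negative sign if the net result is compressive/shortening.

Internal axial forces (sectioning from the free end, tension +): N_DE = -21.9 kN, N_CD = 23 kN, N_BC = 11.7 kN, N_AB = 11.7 kN.
A_AB = 703.7 mm².
A_BC = 364.8 mm².
A_CD = 1392 mm².
A_DE = 471.9 mm².
δ_AB = 11700·611/(703.7·2940) = 3.455 mm
δ_BC = 11700·666/(364.8·2940) = 7.265 mm
δ_CD = 23000·673/(1392·2940) = 3.782 mm
δ_DE = -21900·375/(471.9·2940) = -5.919 mm
δ = Σδ_i = 8.583 mm.

8.58 mm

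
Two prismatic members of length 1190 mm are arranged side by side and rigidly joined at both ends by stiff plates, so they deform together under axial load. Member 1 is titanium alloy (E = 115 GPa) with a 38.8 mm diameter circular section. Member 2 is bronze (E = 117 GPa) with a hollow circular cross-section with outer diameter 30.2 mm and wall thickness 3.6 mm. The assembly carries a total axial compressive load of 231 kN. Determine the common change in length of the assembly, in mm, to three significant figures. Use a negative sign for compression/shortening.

A_1 = 1182 mm².
A_2 = 300.8 mm².
Equal strain + equilibrium ⇒ each member carries load in proportion to AE: A₁E₁ = 136000000 N, A₂E₂ = 35200000 N, ΣAE = 171200000 N.
δ = PL/ΣAE = -231000·1190/171200000 = -1.606 mm.

-1.61 mm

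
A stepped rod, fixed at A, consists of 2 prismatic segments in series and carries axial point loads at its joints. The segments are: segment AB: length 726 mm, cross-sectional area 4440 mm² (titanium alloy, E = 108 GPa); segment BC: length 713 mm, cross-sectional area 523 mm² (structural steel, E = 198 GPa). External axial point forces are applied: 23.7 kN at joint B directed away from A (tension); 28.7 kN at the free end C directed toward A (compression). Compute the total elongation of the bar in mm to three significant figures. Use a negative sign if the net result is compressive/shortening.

-0.205 mm

Internal axial forces (sectioning from the free end, tension +): N_BC = -28.7 kN, N_AB = -5 kN.
δ_AB = -5000·726/(4440·108000) = -0.00757 mm
δ_BC = -28700·713/(523·198000) = -0.1976 mm
δ = Σδ_i = -0.2052 mm.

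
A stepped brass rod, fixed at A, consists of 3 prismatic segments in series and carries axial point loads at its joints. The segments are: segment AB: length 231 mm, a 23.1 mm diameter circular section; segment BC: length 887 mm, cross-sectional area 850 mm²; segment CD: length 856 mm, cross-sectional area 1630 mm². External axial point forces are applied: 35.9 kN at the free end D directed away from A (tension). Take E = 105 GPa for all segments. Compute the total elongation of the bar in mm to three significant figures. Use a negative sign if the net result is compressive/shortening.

0.725 mm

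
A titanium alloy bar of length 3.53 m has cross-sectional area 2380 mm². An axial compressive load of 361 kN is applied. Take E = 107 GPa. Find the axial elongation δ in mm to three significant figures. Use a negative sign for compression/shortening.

δ_mech = NL/(AE) = -361000·3530/(2380·107000) = -5.004 mm.

-5.00 mm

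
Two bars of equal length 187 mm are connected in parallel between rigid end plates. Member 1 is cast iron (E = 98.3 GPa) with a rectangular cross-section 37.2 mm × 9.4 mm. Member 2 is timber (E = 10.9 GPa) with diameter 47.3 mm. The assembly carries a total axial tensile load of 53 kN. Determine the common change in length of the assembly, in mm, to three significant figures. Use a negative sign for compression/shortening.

0.185 mm

A_1 = 349.7 mm².
A_2 = 1757 mm².
Equal strain + equilibrium ⇒ each member carries load in proportion to AE: A₁E₁ = 34370000 N, A₂E₂ = 19150000 N, ΣAE = 53530000 N.
δ = PL/ΣAE = 53000·187/53530000 = 0.1852 mm.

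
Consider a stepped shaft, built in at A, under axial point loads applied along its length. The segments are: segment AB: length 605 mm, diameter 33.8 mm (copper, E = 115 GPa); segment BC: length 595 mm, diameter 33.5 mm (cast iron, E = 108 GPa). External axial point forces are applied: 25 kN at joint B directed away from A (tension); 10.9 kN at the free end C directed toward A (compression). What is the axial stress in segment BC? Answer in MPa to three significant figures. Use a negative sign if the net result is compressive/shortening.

Internal axial forces (sectioning from the free end, tension +): N_BC = -10.9 kN, N_AB = 14.1 kN.
A_BC = 881.4 mm².
σ_BC = N_BC/A_BC = -10900/881.4 = -12.37 MPa.

-12.4 MPa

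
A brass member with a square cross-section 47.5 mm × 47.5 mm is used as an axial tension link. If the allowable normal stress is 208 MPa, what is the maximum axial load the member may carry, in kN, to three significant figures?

A = 2256 mm².
P_max = σ_allow · A = 208 · 2256 = 469300 N = 469.3 kN.

469 kN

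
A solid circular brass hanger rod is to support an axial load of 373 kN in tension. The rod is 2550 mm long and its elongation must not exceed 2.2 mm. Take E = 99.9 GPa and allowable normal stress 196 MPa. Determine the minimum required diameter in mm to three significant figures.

74.2 mm

Required area A ≥ P/σ_allow = 373000/196 = 1903 mm².
For a solid circular section, d ≥ √(4A/π) = 49.22 mm.
Elongation limit: A ≥ PL/(Eδ_allow) = 373000·2550/(99900·2.2) = 4328 mm² ⇒ d ≥ 74.23 mm.
The elongation limit governs.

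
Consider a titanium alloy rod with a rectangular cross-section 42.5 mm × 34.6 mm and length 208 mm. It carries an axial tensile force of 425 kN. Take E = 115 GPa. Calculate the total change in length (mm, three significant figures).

0.523 mm

A = 1470 mm².
δ_mech = NL/(AE) = 425000·208/(1470·115000) = 0.5227 mm.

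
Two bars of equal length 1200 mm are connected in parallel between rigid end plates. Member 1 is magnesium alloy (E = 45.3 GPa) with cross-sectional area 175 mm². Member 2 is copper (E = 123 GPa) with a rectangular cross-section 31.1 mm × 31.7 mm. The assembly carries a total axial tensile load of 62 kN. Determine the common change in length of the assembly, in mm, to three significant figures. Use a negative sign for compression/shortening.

0.576 mm

A_2 = 985.9 mm².
Equal strain + equilibrium ⇒ each member carries load in proportion to AE: A₁E₁ = 7928000 N, A₂E₂ = 121300000 N, ΣAE = 129200000 N.
δ = PL/ΣAE = 62000·1200/129200000 = 0.5759 mm.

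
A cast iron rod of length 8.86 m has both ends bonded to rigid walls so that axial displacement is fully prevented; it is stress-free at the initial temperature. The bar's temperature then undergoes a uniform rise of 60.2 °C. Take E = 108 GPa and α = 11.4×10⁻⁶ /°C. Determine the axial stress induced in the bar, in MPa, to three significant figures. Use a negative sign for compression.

-74.1 MPa

Free thermal expansion αLΔT = 11.4e-6 · 8860 · 60.2 = 6.08 mm.
The walls impose strain ε = −(6.08)/8860 = -6.8628e-04; σ = Eε = 108000 · -6.8628e-04 = -74.12 MPa.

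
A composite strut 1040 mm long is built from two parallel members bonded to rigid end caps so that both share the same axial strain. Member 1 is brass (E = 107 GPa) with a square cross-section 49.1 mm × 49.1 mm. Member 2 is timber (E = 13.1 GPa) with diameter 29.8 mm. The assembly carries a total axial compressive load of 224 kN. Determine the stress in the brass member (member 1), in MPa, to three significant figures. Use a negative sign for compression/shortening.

-89.7 MPa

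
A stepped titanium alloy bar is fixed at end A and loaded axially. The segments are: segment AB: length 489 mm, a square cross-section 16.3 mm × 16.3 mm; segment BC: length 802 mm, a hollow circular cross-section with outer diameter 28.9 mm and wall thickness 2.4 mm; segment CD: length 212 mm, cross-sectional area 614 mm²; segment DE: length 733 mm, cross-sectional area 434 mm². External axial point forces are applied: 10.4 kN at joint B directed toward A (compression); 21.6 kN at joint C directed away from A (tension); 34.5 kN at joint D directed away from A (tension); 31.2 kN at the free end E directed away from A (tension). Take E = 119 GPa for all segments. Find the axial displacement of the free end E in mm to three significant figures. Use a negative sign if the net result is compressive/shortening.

4.77 mm

Internal axial forces (sectioning from the free end, tension +): N_DE = 31.2 kN, N_CD = 65.7 kN, N_BC = 87.3 kN, N_AB = 76.9 kN.
A_AB = 265.7 mm².
A_BC = 199.8 mm².
δ_AB = 76900·489/(265.7·119000) = 1.189 mm
δ_BC = 87300·802/(199.8·119000) = 2.945 mm
δ_CD = 65700·212/(614·119000) = 0.1906 mm
δ_DE = 31200·733/(434·119000) = 0.4428 mm
δ = Σδ_i = 4.767 mm.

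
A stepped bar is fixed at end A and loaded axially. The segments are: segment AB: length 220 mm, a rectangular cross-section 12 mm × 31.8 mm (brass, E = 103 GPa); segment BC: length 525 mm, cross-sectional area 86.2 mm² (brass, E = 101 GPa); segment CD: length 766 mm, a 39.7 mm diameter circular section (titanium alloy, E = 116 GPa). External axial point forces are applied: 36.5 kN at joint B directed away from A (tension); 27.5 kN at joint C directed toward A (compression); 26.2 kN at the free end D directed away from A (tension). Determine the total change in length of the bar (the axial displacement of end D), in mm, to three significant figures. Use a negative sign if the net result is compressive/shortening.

0.258 mm

Internal axial forces (sectioning from the free end, tension +): N_CD = 26.2 kN, N_BC = -1.3 kN, N_AB = 35.2 kN.
A_AB = 381.6 mm².
A_CD = 1238 mm².
δ_AB = 35200·220/(381.6·103000) = 0.197 mm
δ_BC = -1300·525/(86.2·101000) = -0.07839 mm
δ_CD = 26200·766/(1238·116000) = 0.1398 mm
δ = Σδ_i = 0.2584 mm.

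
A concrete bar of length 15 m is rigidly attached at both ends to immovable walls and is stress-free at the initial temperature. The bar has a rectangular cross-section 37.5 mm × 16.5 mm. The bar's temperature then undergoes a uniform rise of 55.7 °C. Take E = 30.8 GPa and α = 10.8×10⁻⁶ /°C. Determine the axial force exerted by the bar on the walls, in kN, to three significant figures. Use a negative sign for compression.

Free thermal expansion αLΔT = 10.8e-6 · 15000 · 55.7 = 9.023 mm.
The walls impose strain ε = −(9.023)/15000 = -6.0156e-04; σ = Eε = 30800 · -6.0156e-04 = -18.53 MPa.
Wall reaction R = σ·A = -18.53·618.8 = -11460 N = -11.46 kN.

-11.5 kN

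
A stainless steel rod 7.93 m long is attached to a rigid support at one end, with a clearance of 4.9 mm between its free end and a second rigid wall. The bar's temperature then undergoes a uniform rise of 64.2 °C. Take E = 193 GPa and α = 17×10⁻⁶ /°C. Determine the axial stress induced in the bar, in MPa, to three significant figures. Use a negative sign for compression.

Free thermal expansion αLΔT = 17e-6 · 7930 · 64.2 = 8.655 mm.
The walls engage after the gap closes; constrained expansion = 8.655 − 4.9 = 3.755 mm.
The walls impose strain ε = −(3.755)/7930 = -4.7349e-04; σ = Eε = 193000 · -4.7349e-04 = -91.38 MPa.

-91.4 MPa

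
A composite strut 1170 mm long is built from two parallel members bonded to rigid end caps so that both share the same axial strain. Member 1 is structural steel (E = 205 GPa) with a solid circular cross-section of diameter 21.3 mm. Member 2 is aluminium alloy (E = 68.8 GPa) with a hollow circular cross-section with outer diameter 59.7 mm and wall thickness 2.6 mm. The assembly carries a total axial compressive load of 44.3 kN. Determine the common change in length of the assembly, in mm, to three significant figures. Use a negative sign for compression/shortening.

A_1 = 356.3 mm².
A_2 = 466.4 mm².
Equal strain + equilibrium ⇒ each member carries load in proportion to AE: A₁E₁ = 73050000 N, A₂E₂ = 32090000 N, ΣAE = 105100000 N.
δ = PL/ΣAE = -44300·1170/105100000 = -0.493 mm.

-0.493 mm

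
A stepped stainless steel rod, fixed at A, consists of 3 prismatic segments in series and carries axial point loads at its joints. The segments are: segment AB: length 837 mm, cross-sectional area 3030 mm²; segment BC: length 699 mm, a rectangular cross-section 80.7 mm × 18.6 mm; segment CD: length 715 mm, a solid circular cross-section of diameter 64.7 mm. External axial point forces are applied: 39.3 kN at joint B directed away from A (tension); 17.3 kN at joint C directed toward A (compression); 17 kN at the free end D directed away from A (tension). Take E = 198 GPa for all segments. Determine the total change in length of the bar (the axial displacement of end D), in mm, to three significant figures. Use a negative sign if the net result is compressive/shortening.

Internal axial forces (sectioning from the free end, tension +): N_CD = 17 kN, N_BC = -0.3 kN, N_AB = 39 kN.
A_BC = 1501 mm².
A_CD = 3288 mm².
δ_AB = 39000·837/(3030·198000) = 0.05441 mm
δ_BC = -300·699/(1501·198000) = -0.0007056 mm
δ_CD = 17000·715/(3288·198000) = 0.01867 mm
δ = Σδ_i = 0.07238 mm.

0.0724 mm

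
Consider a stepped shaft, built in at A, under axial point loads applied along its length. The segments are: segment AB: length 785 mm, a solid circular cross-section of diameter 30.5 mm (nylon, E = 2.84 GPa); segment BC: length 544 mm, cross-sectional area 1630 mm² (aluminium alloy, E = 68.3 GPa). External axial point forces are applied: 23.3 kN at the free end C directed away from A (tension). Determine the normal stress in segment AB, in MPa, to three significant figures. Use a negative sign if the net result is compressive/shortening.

31.9 MPa

Internal axial forces (sectioning from the free end, tension +): N_BC = 23.3 kN, N_AB = 23.3 kN.
A_AB = 730.6 mm².
σ_AB = N_AB/A_AB = 23300/730.6 = 31.89 MPa.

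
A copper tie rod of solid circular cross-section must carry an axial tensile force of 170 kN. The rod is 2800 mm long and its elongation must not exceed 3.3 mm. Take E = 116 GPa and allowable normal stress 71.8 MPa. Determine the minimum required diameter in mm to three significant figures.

54.9 mm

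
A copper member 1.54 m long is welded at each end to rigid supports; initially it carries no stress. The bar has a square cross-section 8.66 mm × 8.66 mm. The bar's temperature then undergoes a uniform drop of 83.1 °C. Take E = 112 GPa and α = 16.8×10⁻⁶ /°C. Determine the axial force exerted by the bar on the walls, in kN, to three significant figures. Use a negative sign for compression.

11.7 kN

Free thermal expansion αLΔT = 16.8e-6 · 1540 · -83.1 = -2.15 mm.
The walls impose strain ε = −(-2.15)/1540 = 1.3961e-03; σ = Eε = 112000 · 1.3961e-03 = 156.4 MPa.
Wall reaction R = σ·A = 156.4·75 = 11730 N = 11.73 kN.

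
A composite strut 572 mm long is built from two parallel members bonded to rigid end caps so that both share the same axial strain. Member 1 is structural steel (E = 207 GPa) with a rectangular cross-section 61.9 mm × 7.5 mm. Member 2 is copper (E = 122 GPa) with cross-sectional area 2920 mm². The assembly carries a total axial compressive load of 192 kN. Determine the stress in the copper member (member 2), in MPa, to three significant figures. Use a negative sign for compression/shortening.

A_1 = 464.2 mm².
Equal strain + equilibrium ⇒ each member carries load in proportion to AE: A₁E₁ = 96100000 N, A₂E₂ = 356200000 N, ΣAE = 452300000 N.
σ₂ = P·E₂/ΣAE = -192000·122000/452300000 = -51.78 MPa.

-51.8 MPa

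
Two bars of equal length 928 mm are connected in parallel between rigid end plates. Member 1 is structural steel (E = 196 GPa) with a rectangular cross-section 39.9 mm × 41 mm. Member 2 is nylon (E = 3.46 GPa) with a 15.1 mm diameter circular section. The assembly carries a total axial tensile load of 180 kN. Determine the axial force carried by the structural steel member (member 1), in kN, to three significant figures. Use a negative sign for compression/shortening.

180 kN

A_1 = 1636 mm².
A_2 = 179.1 mm².
Equal strain + equilibrium ⇒ each member carries load in proportion to AE: A₁E₁ = 320600000 N, A₂E₂ = 619600 N, ΣAE = 321300000 N.
F₁ = P·A₁E₁/ΣAE = 180000·320600000/321300000 = 179700 N.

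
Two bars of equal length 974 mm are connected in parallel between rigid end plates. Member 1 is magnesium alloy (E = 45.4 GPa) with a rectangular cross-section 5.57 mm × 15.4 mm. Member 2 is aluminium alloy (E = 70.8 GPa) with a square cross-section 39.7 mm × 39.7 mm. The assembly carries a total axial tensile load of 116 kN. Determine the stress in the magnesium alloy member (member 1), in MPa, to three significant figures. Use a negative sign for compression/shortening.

45.6 MPa

A_1 = 85.78 mm².
A_2 = 1576 mm².
Equal strain + equilibrium ⇒ each member carries load in proportion to AE: A₁E₁ = 3894000 N, A₂E₂ = 111600000 N, ΣAE = 115500000 N.
σ₁ = P·E₁/ΣAE = 116000·45400/115500000 = 45.6 MPa.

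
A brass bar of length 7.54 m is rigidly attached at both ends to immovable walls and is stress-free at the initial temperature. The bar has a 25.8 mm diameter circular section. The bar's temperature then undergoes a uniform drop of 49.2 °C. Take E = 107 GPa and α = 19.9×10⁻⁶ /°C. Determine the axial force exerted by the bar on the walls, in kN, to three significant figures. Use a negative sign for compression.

Free thermal expansion αLΔT = 19.9e-6 · 7540 · -49.2 = -7.382 mm.
The walls impose strain ε = −(-7.382)/7540 = 9.7908e-04; σ = Eε = 107000 · 9.7908e-04 = 104.8 MPa.
Wall reaction R = σ·A = 104.8·522.8 = 54770 N = 54.77 kN.

54.8 kN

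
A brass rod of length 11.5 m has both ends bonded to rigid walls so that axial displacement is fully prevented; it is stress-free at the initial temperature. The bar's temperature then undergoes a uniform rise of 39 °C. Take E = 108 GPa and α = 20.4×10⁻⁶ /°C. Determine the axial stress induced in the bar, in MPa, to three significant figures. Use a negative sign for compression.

-85.9 MPa

Free thermal expansion αLΔT = 20.4e-6 · 11500 · 39 = 9.149 mm.
The walls impose strain ε = −(9.149)/11500 = -7.9560e-04; σ = Eε = 108000 · -7.9560e-04 = -85.92 MPa.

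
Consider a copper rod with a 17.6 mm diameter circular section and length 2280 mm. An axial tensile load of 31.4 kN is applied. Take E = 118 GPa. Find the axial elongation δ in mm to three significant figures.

A = 243.3 mm².
δ_mech = NL/(AE) = 31400·2280/(243.3·118000) = 2.494 mm.

2.49 mm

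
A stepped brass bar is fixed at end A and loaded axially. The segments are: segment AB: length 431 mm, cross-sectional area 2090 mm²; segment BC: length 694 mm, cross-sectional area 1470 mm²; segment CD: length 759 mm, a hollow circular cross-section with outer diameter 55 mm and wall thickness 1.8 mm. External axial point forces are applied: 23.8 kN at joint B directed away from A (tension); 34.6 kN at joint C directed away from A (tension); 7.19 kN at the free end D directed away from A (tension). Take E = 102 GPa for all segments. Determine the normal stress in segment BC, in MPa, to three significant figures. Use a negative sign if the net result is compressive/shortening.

28.4 MPa

Internal axial forces (sectioning from the free end, tension +): N_CD = 7.19 kN, N_BC = 41.79 kN, N_AB = 65.59 kN.
σ_BC = N_BC/A_BC = 41790/1470 = 28.43 MPa.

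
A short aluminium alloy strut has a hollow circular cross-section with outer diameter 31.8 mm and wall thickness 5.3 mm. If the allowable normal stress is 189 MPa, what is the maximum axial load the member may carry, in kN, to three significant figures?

83.4 kN

A = 441.2 mm².
P_max = σ_allow · A = 189 · 441.2 = 83390 N = 83.39 kN.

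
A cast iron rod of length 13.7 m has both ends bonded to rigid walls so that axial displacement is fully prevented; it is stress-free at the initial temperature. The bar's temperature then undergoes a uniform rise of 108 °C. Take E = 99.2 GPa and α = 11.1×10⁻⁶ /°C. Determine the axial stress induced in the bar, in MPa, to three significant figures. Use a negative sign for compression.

Free thermal expansion αLΔT = 11.1e-6 · 13700 · 108 = 16.42 mm.
The walls impose strain ε = −(16.42)/13700 = -1.1988e-03; σ = Eε = 99200 · -1.1988e-03 = -118.9 MPa.

-119 MPa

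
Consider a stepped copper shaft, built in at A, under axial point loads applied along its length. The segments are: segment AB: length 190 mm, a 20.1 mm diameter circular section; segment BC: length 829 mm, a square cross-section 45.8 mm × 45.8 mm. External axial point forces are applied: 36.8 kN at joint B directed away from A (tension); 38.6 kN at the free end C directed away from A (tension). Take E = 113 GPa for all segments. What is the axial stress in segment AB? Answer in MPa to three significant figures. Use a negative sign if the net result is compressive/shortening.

238 MPa

Internal axial forces (sectioning from the free end, tension +): N_BC = 38.6 kN, N_AB = 75.4 kN.
A_AB = 317.3 mm².
σ_AB = N_AB/A_AB = 75400/317.3 = 237.6 MPa.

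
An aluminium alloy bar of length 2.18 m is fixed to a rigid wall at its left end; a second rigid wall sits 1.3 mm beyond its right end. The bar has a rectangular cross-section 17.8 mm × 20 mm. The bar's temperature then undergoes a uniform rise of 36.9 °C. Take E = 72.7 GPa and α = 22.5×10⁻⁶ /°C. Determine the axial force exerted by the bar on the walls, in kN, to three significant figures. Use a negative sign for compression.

Free thermal expansion αLΔT = 22.5e-6 · 2180 · 36.9 = 1.81 mm.
The walls engage after the gap closes; constrained expansion = 1.81 − 1.3 = 0.5099 mm.
The walls impose strain ε = −(0.5099)/2180 = -2.3392e-04; σ = Eε = 72700 · -2.3392e-04 = -17.01 MPa.
Wall reaction R = σ·A = -17.01·356 = -6054 N = -6.054 kN.

-6.05 kN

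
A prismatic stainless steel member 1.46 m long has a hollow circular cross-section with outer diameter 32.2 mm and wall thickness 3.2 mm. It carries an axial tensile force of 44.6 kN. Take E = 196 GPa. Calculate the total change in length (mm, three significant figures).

1.14 mm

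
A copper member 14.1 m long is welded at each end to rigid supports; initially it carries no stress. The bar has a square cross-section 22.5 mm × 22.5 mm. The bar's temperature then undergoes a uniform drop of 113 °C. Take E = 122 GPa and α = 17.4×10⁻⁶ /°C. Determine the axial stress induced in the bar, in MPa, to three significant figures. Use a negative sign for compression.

240 MPa

Free thermal expansion αLΔT = 17.4e-6 · 14100 · -113 = -27.72 mm.
The walls impose strain ε = −(-27.72)/14100 = 1.9662e-03; σ = Eε = 122000 · 1.9662e-03 = 239.9 MPa.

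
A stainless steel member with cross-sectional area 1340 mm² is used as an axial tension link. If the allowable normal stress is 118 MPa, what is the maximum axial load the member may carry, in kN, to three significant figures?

P_max = σ_allow · A = 118 · 1340 = 158100 N = 158.1 kN.

158 kN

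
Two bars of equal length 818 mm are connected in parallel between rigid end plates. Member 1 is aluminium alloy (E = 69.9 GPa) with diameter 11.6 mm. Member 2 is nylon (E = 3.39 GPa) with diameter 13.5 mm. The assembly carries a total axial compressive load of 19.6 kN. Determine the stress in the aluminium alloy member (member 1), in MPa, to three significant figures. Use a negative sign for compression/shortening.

-174 MPa

A_1 = 105.7 mm².
A_2 = 143.1 mm².
Equal strain + equilibrium ⇒ each member carries load in proportion to AE: A₁E₁ = 7387000 N, A₂E₂ = 485200 N, ΣAE = 7872000 N.
σ₁ = P·E₁/ΣAE = -19600·69900/7872000 = -174 MPa.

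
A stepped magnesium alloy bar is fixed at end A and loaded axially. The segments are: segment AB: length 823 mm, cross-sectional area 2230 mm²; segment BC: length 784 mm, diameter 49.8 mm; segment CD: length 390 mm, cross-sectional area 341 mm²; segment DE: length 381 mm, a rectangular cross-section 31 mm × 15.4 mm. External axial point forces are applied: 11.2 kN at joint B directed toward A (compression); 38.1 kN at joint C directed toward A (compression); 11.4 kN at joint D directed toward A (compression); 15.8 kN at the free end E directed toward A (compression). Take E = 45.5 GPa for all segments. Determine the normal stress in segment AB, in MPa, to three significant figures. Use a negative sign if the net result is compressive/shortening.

-34.3 MPa

Internal axial forces (sectioning from the free end, tension +): N_DE = -15.8 kN, N_CD = -27.2 kN, N_BC = -65.3 kN, N_AB = -76.5 kN.
σ_AB = N_AB/A_AB = -76500/2230 = -34.3 MPa.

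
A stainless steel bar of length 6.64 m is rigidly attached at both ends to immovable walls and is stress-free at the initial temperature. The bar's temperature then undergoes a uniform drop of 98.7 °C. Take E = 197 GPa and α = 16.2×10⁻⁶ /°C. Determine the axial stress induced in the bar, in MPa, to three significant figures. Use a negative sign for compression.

315 MPa

Free thermal expansion αLΔT = 16.2e-6 · 6640 · -98.7 = -10.62 mm.
The walls impose strain ε = −(-10.62)/6640 = 1.5989e-03; σ = Eε = 197000 · 1.5989e-03 = 315 MPa.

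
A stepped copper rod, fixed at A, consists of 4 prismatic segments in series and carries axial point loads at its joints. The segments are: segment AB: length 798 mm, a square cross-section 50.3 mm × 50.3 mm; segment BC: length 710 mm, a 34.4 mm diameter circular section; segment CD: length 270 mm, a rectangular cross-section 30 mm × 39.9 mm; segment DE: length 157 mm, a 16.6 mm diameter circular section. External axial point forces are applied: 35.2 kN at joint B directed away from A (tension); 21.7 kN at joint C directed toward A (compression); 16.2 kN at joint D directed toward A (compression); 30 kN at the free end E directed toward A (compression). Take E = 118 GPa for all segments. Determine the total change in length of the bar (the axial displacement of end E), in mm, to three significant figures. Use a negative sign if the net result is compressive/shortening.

-0.800 mm

Internal axial forces (sectioning from the free end, tension +): N_DE = -30 kN, N_CD = -46.2 kN, N_BC = -67.9 kN, N_AB = -32.7 kN.
A_AB = 2530 mm².
A_BC = 929.4 mm².
A_CD = 1197 mm².
A_DE = 216.4 mm².
δ_AB = -32700·798/(2530·118000) = -0.0874 mm
δ_BC = -67900·710/(929.4·118000) = -0.4396 mm
δ_CD = -46200·270/(1197·118000) = -0.08831 mm
δ_DE = -30000·157/(216.4·118000) = -0.1844 mm
δ = Σδ_i = -0.7997 mm.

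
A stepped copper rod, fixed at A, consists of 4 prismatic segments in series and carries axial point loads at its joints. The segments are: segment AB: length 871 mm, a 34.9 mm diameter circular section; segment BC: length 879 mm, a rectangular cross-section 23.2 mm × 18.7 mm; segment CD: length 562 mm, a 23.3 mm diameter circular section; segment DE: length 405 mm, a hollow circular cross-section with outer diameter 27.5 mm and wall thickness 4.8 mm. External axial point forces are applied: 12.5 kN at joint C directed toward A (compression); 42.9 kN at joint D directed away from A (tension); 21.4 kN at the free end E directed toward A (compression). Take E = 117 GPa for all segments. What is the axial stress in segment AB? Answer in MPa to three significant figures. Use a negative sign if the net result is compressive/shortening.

9.41 MPa

Internal axial forces (sectioning from the free end, tension +): N_DE = -21.4 kN, N_CD = 21.5 kN, N_BC = 9 kN, N_AB = 9 kN.
A_AB = 956.6 mm².
σ_AB = N_AB/A_AB = 9000/956.6 = 9.408 MPa.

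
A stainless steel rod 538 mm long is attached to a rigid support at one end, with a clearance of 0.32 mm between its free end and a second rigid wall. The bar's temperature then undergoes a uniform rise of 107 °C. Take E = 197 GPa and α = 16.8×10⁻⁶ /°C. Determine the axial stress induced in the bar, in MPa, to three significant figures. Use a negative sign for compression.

Free thermal expansion αLΔT = 16.8e-6 · 538 · 107 = 0.9671 mm.
The walls engage after the gap closes; constrained expansion = 0.9671 − 0.32 = 0.6471 mm.
The walls impose strain ε = −(0.6471)/538 = -1.2028e-03; σ = Eε = 197000 · -1.2028e-03 = -237 MPa.

-237 MPa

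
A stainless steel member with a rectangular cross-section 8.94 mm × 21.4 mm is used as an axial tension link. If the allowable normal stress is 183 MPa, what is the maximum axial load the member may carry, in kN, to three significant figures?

35.0 kN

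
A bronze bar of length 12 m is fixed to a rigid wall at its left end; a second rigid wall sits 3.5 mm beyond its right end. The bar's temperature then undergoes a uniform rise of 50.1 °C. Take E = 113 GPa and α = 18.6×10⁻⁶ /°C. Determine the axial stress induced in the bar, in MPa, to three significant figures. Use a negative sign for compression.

-72.3 MPa

Free thermal expansion αLΔT = 18.6e-6 · 12000 · 50.1 = 11.18 mm.
The walls engage after the gap closes; constrained expansion = 11.18 − 3.5 = 7.682 mm.
The walls impose strain ε = −(7.682)/12000 = -6.4019e-04; σ = Eε = 113000 · -6.4019e-04 = -72.34 MPa.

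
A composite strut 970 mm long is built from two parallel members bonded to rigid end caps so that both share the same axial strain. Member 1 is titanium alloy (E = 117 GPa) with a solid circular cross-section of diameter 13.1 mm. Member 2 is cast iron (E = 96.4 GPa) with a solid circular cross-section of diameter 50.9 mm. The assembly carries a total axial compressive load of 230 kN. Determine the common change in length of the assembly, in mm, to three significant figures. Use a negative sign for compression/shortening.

A_1 = 134.8 mm².
A_2 = 2035 mm².
Equal strain + equilibrium ⇒ each member carries load in proportion to AE: A₁E₁ = 15770000 N, A₂E₂ = 196200000 N, ΣAE = 211900000 N.
δ = PL/ΣAE = -230000·970/211900000 = -1.053 mm.

-1.05 mm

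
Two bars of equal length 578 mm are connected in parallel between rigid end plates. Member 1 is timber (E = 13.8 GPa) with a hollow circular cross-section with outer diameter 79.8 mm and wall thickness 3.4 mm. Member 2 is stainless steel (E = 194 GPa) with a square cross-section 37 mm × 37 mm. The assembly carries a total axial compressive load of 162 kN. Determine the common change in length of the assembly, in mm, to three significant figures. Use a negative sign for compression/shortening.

-0.338 mm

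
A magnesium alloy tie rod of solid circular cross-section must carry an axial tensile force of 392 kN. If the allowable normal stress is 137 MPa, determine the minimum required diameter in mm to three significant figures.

60.4 mm

Required area A ≥ P/σ_allow = 392000/137 = 2861 mm².
For a solid circular section, d ≥ √(4A/π) = 60.36 mm.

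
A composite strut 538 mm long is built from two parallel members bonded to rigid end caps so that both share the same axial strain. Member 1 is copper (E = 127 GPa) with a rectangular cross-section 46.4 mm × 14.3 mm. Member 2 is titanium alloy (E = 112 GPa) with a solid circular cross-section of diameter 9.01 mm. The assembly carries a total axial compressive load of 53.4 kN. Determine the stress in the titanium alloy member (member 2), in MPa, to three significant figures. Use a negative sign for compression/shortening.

-65.4 MPa

A_1 = 663.5 mm².
A_2 = 63.76 mm².
Equal strain + equilibrium ⇒ each member carries load in proportion to AE: A₁E₁ = 84270000 N, A₂E₂ = 7141000 N, ΣAE = 91410000 N.
σ₂ = P·E₂/ΣAE = -53400·112000/91410000 = -65.43 MPa.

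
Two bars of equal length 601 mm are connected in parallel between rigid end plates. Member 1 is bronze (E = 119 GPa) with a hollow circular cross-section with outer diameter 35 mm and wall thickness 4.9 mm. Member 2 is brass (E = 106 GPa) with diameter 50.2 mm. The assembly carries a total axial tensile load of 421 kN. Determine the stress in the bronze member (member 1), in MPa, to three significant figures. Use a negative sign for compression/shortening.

189 MPa

A_1 = 463.4 mm².
A_2 = 1979 mm².
Equal strain + equilibrium ⇒ each member carries load in proportion to AE: A₁E₁ = 55140000 N, A₂E₂ = 209800000 N, ΣAE = 264900000 N.
σ₁ = P·E₁/ΣAE = 421000·119000/264900000 = 189.1 MPa.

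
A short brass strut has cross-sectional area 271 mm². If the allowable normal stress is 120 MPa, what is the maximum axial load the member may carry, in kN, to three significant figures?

32.5 kN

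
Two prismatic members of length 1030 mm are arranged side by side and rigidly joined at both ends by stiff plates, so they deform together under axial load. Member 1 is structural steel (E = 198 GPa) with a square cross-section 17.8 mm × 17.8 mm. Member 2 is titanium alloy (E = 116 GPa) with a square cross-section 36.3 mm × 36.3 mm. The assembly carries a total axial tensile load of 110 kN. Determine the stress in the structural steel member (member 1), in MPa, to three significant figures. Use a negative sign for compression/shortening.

101 MPa

A_1 = 316.8 mm².
A_2 = 1318 mm².
Equal strain + equilibrium ⇒ each member carries load in proportion to AE: A₁E₁ = 62730000 N, A₂E₂ = 152900000 N, ΣAE = 215600000 N.
σ₁ = P·E₁/ΣAE = 110000·198000/215600000 = 101 MPa.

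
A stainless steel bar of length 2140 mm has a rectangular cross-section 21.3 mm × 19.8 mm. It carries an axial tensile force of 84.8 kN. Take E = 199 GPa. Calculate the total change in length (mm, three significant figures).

2.16 mm

A = 421.7 mm².
δ_mech = NL/(AE) = 84800·2140/(421.7·199000) = 2.162 mm.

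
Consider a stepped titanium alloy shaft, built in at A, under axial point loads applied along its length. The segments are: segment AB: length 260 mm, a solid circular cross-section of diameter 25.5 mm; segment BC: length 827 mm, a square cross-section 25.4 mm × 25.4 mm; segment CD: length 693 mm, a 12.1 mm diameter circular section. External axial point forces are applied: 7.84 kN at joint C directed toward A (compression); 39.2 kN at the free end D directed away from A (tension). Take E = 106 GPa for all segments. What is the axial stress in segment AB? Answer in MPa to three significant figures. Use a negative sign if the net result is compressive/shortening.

Internal axial forces (sectioning from the free end, tension +): N_CD = 39.2 kN, N_BC = 31.36 kN, N_AB = 31.36 kN.
A_AB = 510.7 mm².
σ_AB = N_AB/A_AB = 31360/510.7 = 61.41 MPa.

61.4 MPa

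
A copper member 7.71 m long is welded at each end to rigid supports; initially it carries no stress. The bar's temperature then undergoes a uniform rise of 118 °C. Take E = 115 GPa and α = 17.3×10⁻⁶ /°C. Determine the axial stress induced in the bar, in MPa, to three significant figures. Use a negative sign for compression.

Free thermal expansion αLΔT = 17.3e-6 · 7710 · 118 = 15.74 mm.
The walls impose strain ε = −(15.74)/7710 = -2.0414e-03; σ = Eε = 115000 · -2.0414e-03 = -234.8 MPa.

-235 MPa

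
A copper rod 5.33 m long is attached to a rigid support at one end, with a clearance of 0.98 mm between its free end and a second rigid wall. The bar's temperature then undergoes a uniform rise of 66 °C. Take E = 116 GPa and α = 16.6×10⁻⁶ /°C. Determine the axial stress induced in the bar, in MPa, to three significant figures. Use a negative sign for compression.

Free thermal expansion αLΔT = 16.6e-6 · 5330 · 66 = 5.84 mm.
The walls engage after the gap closes; constrained expansion = 5.84 − 0.98 = 4.86 mm.
The walls impose strain ε = −(4.86)/5330 = -9.1174e-04; σ = Eε = 116000 · -9.1174e-04 = -105.8 MPa.

-106 MPa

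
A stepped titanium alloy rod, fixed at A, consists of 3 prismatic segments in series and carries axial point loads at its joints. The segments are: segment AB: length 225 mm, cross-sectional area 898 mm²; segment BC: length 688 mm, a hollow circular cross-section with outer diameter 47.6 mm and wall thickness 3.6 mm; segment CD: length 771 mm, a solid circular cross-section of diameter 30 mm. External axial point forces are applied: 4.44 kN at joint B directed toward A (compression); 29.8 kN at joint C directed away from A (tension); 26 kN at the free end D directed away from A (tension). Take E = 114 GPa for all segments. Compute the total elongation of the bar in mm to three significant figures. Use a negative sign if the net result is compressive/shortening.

Internal axial forces (sectioning from the free end, tension +): N_CD = 26 kN, N_BC = 55.8 kN, N_AB = 51.36 kN.
A_BC = 497.6 mm².
A_CD = 706.9 mm².
δ_AB = 51360·225/(898·114000) = 0.1129 mm
δ_BC = 55800·688/(497.6·114000) = 0.6767 mm
δ_CD = 26000·771/(706.9·114000) = 0.2488 mm
δ = Σδ_i = 1.038 mm.

1.04 mm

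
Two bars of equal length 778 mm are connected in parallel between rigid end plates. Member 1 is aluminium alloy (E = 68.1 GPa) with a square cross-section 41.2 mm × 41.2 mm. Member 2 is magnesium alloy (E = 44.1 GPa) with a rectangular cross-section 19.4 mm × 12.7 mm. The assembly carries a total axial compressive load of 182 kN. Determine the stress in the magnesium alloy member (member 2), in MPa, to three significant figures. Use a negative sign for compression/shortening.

-63.5 MPa

A_1 = 1697 mm².
A_2 = 246.4 mm².
Equal strain + equilibrium ⇒ each member carries load in proportion to AE: A₁E₁ = 115600000 N, A₂E₂ = 10870000 N, ΣAE = 126500000 N.
σ₂ = P·E₂/ΣAE = -182000·44100/126500000 = -63.47 MPa.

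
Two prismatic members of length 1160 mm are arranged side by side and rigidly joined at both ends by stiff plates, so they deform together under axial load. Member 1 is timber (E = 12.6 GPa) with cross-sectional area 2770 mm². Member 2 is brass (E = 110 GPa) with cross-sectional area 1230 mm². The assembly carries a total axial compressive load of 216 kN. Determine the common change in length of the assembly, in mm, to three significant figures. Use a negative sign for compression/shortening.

Equal strain + equilibrium ⇒ each member carries load in proportion to AE: A₁E₁ = 34900000 N, A₂E₂ = 135300000 N, ΣAE = 170200000 N.
δ = PL/ΣAE = -216000·1160/170200000 = -1.472 mm.

-1.47 mm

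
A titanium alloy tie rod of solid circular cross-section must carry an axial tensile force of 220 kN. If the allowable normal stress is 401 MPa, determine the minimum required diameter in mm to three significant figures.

26.4 mm

Required area A ≥ P/σ_allow = 220000/401 = 548.6 mm².
For a solid circular section, d ≥ √(4A/π) = 26.43 mm.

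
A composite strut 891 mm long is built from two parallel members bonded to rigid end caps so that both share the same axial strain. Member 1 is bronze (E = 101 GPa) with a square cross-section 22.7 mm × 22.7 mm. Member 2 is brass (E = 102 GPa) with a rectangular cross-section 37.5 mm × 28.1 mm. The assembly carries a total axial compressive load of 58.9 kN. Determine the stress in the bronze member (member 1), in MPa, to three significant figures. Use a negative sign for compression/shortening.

-37.3 MPa

A_1 = 515.3 mm².
A_2 = 1054 mm².
Equal strain + equilibrium ⇒ each member carries load in proportion to AE: A₁E₁ = 52040000 N, A₂E₂ = 107500000 N, ΣAE = 159500000 N.
σ₁ = P·E₁/ΣAE = -58900·101000/159500000 = -37.29 MPa.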